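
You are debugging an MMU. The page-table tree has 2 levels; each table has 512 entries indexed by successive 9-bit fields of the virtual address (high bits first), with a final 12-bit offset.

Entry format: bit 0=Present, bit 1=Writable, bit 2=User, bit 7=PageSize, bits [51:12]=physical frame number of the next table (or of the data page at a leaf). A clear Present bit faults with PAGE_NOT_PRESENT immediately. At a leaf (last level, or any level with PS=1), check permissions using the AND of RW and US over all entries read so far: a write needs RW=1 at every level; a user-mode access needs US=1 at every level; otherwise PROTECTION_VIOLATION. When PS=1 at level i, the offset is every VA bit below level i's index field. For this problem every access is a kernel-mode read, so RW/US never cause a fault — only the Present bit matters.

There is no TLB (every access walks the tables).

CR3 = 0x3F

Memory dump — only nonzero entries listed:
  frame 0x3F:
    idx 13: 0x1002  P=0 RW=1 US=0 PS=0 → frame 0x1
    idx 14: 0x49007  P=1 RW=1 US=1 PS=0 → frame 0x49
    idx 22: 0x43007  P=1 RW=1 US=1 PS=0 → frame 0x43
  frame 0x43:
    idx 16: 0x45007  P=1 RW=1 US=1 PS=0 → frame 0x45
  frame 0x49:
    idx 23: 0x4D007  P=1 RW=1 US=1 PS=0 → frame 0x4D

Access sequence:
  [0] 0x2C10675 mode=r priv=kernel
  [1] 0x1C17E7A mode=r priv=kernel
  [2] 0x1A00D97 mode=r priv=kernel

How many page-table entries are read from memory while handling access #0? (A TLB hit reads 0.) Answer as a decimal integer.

Walk each access:
#0 VA=0x2C10675 (r,kernel):
  L0: frame=0x3F idx=22 entry=0x43007 [P=1 RW=1 US=1 PS=0]
  L1: frame=0x43 idx=16 entry=0x45007 [P=1 RW=1 US=1 PS=0]
  → PA=0x45675  (2 entries read)
#1 VA=0x1C17E7A (r,kernel):
  L0: frame=0x3F idx=14 entry=0x49007 [P=1 RW=1 US=1 PS=0]
  L1: frame=0x49 idx=23 entry=0x4D007 [P=1 RW=1 US=1 PS=0]
  → PA=0x4DE7A  (2 entries read)
#2 VA=0x1A00D97 (r,kernel):
  L0: frame=0x3F idx=13 entry=0x1002 [P=0 RW=1 US=0 PS=0]
  ⇒ fault: PAGE_NOT_PRESENT  — 1 lookups

Entries read for #0: 2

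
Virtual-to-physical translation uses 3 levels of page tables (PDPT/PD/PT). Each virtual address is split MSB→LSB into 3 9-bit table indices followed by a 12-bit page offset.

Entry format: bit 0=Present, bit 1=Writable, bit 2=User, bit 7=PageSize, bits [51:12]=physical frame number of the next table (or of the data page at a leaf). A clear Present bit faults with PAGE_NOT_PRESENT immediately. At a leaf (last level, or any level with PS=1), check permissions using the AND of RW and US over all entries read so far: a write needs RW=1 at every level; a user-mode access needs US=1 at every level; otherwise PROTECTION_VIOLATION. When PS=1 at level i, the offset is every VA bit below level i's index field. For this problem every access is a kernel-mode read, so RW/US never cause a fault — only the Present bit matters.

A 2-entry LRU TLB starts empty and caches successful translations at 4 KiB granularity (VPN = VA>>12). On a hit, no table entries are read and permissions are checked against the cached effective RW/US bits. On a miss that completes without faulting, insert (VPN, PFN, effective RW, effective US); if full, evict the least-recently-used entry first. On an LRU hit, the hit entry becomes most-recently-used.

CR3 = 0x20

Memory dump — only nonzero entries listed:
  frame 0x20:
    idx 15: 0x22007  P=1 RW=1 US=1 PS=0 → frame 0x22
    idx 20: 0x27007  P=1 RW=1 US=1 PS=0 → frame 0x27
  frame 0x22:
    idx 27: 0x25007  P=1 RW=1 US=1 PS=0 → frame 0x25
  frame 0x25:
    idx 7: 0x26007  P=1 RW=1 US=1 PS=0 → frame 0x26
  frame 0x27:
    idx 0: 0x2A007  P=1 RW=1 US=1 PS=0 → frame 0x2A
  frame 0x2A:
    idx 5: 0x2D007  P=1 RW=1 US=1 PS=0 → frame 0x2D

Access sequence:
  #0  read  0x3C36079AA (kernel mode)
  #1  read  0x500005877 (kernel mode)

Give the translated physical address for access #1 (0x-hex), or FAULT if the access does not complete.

Trace:
#0 VA=0x3C36079AA (r,kernel):
  [0] read 0x20 idx=15: raw=0x22007 flags P=1 W=1 U=1 S=0
  [1] read 0x22 idx=27: raw=0x25007 flags P=1 W=1 U=1 S=0
  [2] read 0x25 idx=7: raw=0x26007 flags P=1 W=1 U=1 S=0
  → PA=0x269AA  (3 entries read)
#1 VA=0x500005877 (r,kernel):
  [0] read 0x20 idx=20: raw=0x27007 flags P=1 W=1 U=1 S=0
  [1] read 0x27 idx=0: raw=0x2A007 flags P=1 W=1 U=1 S=0
  [2] read 0x2A idx=5: raw=0x2D007 flags P=1 W=1 U=1 S=0
  → PA=0x2D877  (3 entries read)

Access #1 PA: 0x2D877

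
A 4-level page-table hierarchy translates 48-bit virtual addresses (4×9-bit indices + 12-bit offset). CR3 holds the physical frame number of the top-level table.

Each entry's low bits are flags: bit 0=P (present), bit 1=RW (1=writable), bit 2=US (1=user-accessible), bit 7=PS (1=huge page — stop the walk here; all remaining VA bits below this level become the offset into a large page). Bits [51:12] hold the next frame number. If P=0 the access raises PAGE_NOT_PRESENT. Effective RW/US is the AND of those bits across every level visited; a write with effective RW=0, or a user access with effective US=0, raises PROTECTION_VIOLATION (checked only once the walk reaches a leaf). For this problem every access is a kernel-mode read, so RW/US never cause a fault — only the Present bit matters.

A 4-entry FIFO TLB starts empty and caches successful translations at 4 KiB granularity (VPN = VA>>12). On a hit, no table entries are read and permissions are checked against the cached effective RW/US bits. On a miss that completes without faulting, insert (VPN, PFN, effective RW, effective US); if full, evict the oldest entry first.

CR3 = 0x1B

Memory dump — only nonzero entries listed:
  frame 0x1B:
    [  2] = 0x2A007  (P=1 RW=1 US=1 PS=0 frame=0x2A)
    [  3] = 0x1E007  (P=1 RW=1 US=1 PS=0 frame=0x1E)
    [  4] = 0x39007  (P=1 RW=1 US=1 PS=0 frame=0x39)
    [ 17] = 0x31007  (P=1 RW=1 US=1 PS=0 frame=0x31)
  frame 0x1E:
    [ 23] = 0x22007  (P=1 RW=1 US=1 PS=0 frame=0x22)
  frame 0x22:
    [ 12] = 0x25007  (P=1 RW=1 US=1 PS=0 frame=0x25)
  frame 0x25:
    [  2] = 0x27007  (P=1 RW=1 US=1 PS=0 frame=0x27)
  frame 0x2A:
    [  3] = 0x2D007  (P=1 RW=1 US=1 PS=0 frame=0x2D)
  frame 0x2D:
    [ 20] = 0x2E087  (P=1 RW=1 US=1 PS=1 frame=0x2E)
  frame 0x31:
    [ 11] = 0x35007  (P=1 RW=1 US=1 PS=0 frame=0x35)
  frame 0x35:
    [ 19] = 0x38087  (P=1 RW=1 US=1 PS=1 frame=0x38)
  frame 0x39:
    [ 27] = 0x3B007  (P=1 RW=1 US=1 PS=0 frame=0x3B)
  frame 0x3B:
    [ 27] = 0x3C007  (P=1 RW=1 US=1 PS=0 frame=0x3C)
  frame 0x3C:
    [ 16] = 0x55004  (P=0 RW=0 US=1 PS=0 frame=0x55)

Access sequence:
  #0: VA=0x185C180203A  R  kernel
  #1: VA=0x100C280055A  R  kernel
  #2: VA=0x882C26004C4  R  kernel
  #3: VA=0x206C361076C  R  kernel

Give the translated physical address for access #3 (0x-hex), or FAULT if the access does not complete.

Trace:
#0 VA=0x185C180203A (r,kernel):
  L0: frame=0x1B idx=3 entry=0x1E007 [P=1 RW=1 US=1 PS=0]
  L1: frame=0x1E idx=23 entry=0x22007 [P=1 RW=1 US=1 PS=0]
  L2: frame=0x22 idx=12 entry=0x25007 [P=1 RW=1 US=1 PS=0]
  L3: frame=0x25 idx=2 entry=0x27007 [P=1 RW=1 US=1 PS=0]
  ⇒ phys 0x2703A  [4 reads]
#1 VA=0x100C280055A (r,kernel):
  L0: frame=0x1B idx=2 entry=0x2A007 [P=1 RW=1 US=1 PS=0]
  L1: frame=0x2A idx=3 entry=0x2D007 [P=1 RW=1 US=1 PS=0]
  L2: frame=0x2D idx=20 entry=0x2E087 [P=1 RW=1 US=1 PS=1]
  ⇒ phys 0x2E55A (huge @L2)  [3 reads]
#2 VA=0x882C26004C4 (r,kernel):
  L0: frame=0x1B idx=17 entry=0x31007 [P=1 RW=1 US=1 PS=0]
  L1: frame=0x31 idx=11 entry=0x35007 [P=1 RW=1 US=1 PS=0]
  L2: frame=0x35 idx=19 entry=0x38087 [P=1 RW=1 US=1 PS=1]
  ⇒ phys 0x384C4 (huge @L2)  [3 reads]
#3 VA=0x206C361076C (r,kernel):
  L0: frame=0x1B idx=4 entry=0x39007 [P=1 RW=1 US=1 PS=0]
  L1: frame=0x39 idx=27 entry=0x3B007 [P=1 RW=1 US=1 PS=0]
  L2: frame=0x3B idx=27 entry=0x3C007 [P=1 RW=1 US=1 PS=0]
  L3: frame=0x3C idx=16 entry=0x55004 [P=0 RW=0 US=1 PS=0]
  ✗ PAGE_NOT_PRESENT  [4 reads]

Access #3 PA: FAULT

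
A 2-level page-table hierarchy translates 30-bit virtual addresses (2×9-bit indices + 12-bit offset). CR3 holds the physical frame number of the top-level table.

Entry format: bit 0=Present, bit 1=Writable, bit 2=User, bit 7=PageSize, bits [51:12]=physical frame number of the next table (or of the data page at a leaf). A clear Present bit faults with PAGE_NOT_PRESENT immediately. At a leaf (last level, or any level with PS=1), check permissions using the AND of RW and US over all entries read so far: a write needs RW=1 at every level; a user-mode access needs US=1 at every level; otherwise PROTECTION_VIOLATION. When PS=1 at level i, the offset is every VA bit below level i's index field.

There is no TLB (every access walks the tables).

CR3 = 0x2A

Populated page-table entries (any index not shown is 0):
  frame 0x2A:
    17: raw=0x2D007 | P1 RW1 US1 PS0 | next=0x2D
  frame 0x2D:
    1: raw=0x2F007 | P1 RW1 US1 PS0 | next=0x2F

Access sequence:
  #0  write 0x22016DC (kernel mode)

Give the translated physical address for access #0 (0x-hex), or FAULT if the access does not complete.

Per-access translation:
#0 VA=0x22016DC (w,kernel):
  L0: frame=0x2A idx=17 entry=0x2D007 [P=1 RW=1 US=1 PS=0]
  L1: frame=0x2D idx=1 entry=0x2F007 [P=1 RW=1 US=1 PS=0]
  ✓ 0x2F6DC  — 2 lookups

Access #0 PA: 0x2F6DC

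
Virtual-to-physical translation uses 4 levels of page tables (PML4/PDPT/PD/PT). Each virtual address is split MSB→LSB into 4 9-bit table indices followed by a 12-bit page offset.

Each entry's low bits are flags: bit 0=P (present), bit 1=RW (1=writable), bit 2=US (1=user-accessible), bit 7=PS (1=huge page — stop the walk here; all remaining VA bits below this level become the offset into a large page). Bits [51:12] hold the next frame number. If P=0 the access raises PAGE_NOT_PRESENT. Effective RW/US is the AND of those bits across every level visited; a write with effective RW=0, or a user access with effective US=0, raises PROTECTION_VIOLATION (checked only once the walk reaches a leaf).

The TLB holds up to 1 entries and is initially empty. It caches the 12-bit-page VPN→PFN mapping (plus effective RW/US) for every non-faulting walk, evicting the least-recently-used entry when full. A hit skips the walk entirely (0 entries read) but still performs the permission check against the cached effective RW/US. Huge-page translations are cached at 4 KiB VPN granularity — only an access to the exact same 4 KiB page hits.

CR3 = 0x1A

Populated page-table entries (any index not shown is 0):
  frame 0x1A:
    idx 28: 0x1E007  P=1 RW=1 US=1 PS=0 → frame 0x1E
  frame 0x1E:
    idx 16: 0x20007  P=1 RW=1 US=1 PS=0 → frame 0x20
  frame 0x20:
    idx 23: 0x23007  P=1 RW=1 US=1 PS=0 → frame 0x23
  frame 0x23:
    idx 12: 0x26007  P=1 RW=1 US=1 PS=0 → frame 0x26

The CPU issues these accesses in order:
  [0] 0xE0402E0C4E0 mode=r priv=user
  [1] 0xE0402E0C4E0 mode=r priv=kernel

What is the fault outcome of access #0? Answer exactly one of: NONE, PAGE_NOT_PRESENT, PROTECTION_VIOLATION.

Walk each access:
#0 VA=0xE0402E0C4E0 (r,user):
  L0: frame=0x1A idx=28 entry=0x1E007 [P=1 RW=1 US=1 PS=0]
  L1: frame=0x1E idx=16 entry=0x20007 [P=1 RW=1 US=1 PS=0]
  L2: frame=0x20 idx=23 entry=0x23007 [P=1 RW=1 US=1 PS=0]
  L3: frame=0x23 idx=12 entry=0x26007 [P=1 RW=1 US=1 PS=0]
  ✓ 0x264E0  — 4 lookups
#1 VA=0xE0402E0C4E0 (r,kernel):
  TLB hit vpn=0xE0402E0C → PA=0x264E0

Access #0 fault: NONE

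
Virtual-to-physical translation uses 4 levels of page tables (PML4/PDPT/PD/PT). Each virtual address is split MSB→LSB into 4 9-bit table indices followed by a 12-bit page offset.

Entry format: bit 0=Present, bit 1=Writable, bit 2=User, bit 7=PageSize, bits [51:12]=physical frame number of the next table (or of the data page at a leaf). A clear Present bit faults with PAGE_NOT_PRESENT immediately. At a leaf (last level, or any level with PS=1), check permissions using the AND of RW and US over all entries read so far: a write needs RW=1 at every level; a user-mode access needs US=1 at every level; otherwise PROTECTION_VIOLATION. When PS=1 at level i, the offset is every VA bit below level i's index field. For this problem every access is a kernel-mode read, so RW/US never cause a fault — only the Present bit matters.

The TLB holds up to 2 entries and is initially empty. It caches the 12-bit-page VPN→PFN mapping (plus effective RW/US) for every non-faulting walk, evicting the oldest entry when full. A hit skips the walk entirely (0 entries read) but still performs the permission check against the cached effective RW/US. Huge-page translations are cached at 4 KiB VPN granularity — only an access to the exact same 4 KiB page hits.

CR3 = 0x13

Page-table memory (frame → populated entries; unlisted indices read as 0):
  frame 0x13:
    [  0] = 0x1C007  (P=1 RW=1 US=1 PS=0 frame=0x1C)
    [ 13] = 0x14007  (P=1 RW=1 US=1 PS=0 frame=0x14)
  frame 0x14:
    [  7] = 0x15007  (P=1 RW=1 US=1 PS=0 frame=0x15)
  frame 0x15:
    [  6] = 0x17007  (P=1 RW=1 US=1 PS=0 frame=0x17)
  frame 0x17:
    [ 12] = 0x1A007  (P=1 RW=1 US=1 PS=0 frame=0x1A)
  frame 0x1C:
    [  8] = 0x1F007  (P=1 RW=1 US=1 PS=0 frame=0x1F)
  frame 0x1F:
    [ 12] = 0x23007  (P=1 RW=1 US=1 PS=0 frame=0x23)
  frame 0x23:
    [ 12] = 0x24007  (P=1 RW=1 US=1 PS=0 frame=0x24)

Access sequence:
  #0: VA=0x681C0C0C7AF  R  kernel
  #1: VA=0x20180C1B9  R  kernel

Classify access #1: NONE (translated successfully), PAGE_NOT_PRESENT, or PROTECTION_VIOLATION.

Per-access translation:
#0 VA=0x681C0C0C7AF (r,kernel):
  lvl0: tbl 0x13, slot 13 ⇒ 0x14007 (P1/RW1/US1/PS0)
  lvl1: tbl 0x14, slot 7 ⇒ 0x15007 (P1/RW1/US1/PS0)
  lvl2: tbl 0x15, slot 6 ⇒ 0x17007 (P1/RW1/US1/PS0)
  lvl3: tbl 0x17, slot 12 ⇒ 0x1A007 (P1/RW1/US1/PS0)
  ✓ 0x1A7AF  — 4 lookups
#1 VA=0x20180C1B9 (r,kernel):
  lvl0: tbl 0x13, slot 0 ⇒ 0x1C007 (P1/RW1/US1/PS0)
  lvl1: tbl 0x1C, slot 8 ⇒ 0x1F007 (P1/RW1/US1/PS0)
  lvl2: tbl 0x1F, slot 12 ⇒ 0x23007 (P1/RW1/US1/PS0)
  lvl3: tbl 0x23, slot 12 ⇒ 0x24007 (P1/RW1/US1/PS0)
  ✓ 0x241B9  — 4 lookups

Access #1 fault: NONE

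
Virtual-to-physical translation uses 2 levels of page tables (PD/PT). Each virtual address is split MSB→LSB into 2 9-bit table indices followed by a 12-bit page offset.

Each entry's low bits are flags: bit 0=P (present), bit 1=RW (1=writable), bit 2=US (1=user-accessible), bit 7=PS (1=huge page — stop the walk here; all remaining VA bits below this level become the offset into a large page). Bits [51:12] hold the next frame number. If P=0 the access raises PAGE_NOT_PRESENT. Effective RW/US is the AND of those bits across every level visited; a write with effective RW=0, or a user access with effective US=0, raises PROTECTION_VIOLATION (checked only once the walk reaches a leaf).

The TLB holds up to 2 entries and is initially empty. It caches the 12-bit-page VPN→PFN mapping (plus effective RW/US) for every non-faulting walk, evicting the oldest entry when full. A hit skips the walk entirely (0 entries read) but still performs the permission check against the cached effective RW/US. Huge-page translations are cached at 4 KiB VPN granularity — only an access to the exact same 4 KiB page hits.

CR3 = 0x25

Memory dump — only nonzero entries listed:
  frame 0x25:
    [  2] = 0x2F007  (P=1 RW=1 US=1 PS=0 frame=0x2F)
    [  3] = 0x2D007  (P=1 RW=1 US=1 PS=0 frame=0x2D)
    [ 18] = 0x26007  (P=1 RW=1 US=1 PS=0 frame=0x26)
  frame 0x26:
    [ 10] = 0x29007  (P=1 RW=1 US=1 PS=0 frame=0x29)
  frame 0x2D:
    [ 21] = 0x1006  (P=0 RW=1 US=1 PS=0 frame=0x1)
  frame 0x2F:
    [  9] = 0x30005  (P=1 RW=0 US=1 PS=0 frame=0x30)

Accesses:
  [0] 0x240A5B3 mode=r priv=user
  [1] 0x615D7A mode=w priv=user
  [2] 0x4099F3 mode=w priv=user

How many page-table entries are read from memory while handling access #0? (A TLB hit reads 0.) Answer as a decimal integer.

Walk each access:
#0 VA=0x240A5B3 (r,user):
  L0: frame=0x25 idx=18 entry=0x26007 [P=1 RW=1 US=1 PS=0]
  L1: frame=0x26 idx=10 entry=0x29007 [P=1 RW=1 US=1 PS=0]
  → PA=0x295B3  (2 entries read)
#1 VA=0x615D7A (w,user):
  L0: frame=0x25 idx=3 entry=0x2D007 [P=1 RW=1 US=1 PS=0]
  L1: frame=0x2D idx=21 entry=0x1006 [P=0 RW=1 US=1 PS=0]
  ⇒ fault: PAGE_NOT_PRESENT  — 2 lookups
#2 VA=0x4099F3 (w,user):
  L0: frame=0x25 idx=2 entry=0x2F007 [P=1 RW=1 US=1 PS=0]
  L1: frame=0x2F idx=9 entry=0x30005 [P=1 RW=0 US=1 PS=0]
  ⇒ fault: PROTECTION_VIOLATION  — 2 lookups

Entries read for #0: 2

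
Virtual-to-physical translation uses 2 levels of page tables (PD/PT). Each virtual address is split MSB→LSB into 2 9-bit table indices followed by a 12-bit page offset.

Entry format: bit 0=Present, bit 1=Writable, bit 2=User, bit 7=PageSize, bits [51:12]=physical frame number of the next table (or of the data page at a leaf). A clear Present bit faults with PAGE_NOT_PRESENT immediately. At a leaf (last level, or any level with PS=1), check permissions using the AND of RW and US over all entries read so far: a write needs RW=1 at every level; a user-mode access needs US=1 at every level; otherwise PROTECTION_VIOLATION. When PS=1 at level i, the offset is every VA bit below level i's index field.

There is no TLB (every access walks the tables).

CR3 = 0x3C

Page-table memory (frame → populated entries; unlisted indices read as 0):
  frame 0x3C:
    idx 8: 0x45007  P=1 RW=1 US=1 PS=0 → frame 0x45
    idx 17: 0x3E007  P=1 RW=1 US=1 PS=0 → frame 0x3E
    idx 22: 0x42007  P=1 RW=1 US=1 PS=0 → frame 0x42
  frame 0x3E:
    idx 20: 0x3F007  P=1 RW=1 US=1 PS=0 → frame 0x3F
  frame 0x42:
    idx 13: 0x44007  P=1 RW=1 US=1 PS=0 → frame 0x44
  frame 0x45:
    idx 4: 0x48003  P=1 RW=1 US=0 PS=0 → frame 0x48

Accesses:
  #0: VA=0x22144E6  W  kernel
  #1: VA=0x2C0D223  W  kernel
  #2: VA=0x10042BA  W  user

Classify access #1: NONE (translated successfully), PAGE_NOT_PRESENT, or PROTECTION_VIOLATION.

Trace:
#0 VA=0x22144E6 (w,kernel):
  L0 @0x3C[17] → 0x3E007  P=1,RW=1,US=1,PS=0
  L1 @0x3E[20] → 0x3F007  P=1,RW=1,US=1,PS=0
  ✓ 0x3F4E6  — 2 lookups
#1 VA=0x2C0D223 (w,kernel):
  L0 @0x3C[22] → 0x42007  P=1,RW=1,US=1,PS=0
  L1 @0x42[13] → 0x44007  P=1,RW=1,US=1,PS=0
  ✓ 0x44223  — 2 lookups
#2 VA=0x10042BA (w,user):
  L0 @0x3C[8] → 0x45007  P=1,RW=1,US=1,PS=0
  L1 @0x45[4] → 0x48003  P=1,RW=1,US=0,PS=0
  ⇒ fault: PROTECTION_VIOLATION  — 2 lookups

Access #1 fault: NONE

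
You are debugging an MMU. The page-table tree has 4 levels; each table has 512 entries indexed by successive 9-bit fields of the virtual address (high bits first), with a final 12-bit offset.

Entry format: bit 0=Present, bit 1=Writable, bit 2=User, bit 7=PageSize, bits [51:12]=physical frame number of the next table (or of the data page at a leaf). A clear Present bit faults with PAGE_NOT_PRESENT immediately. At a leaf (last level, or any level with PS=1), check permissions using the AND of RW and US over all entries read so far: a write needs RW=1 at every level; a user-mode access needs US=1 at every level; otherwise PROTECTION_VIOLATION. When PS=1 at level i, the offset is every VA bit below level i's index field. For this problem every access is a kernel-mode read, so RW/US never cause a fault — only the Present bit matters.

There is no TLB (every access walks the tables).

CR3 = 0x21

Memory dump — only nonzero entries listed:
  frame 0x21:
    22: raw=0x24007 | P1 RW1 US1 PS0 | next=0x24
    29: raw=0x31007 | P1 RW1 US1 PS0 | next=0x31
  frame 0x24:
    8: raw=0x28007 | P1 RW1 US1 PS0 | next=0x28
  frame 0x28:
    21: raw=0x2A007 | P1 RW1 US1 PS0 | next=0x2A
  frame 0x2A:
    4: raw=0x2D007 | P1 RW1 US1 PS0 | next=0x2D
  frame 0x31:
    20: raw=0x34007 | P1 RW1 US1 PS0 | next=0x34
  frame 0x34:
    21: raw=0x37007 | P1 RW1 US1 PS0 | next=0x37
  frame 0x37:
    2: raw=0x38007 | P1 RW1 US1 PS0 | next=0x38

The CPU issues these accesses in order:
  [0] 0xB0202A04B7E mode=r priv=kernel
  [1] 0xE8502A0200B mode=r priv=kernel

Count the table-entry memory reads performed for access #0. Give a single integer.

Walk each access:
#0 VA=0xB0202A04B7E (r,kernel):
  L0 @0x21[22] → 0x24007  P=1,RW=1,US=1,PS=0
  L1 @0x24[8] → 0x28007  P=1,RW=1,US=1,PS=0
  L2 @0x28[21] → 0x2A007  P=1,RW=1,US=1,PS=0
  L3 @0x2A[4] → 0x2D007  P=1,RW=1,US=1,PS=0
  ✓ 0x2DB7E  — 4 lookups
#1 VA=0xE8502A0200B (r,kernel):
  L0 @0x21[29] → 0x31007  P=1,RW=1,US=1,PS=0
  L1 @0x31[20] → 0x34007  P=1,RW=1,US=1,PS=0
  L2 @0x34[21] → 0x37007  P=1,RW=1,US=1,PS=0
  L3 @0x37[2] → 0x38007  P=1,RW=1,US=1,PS=0
  ✓ 0x3800B  — 4 lookups

Entries read for #0: 4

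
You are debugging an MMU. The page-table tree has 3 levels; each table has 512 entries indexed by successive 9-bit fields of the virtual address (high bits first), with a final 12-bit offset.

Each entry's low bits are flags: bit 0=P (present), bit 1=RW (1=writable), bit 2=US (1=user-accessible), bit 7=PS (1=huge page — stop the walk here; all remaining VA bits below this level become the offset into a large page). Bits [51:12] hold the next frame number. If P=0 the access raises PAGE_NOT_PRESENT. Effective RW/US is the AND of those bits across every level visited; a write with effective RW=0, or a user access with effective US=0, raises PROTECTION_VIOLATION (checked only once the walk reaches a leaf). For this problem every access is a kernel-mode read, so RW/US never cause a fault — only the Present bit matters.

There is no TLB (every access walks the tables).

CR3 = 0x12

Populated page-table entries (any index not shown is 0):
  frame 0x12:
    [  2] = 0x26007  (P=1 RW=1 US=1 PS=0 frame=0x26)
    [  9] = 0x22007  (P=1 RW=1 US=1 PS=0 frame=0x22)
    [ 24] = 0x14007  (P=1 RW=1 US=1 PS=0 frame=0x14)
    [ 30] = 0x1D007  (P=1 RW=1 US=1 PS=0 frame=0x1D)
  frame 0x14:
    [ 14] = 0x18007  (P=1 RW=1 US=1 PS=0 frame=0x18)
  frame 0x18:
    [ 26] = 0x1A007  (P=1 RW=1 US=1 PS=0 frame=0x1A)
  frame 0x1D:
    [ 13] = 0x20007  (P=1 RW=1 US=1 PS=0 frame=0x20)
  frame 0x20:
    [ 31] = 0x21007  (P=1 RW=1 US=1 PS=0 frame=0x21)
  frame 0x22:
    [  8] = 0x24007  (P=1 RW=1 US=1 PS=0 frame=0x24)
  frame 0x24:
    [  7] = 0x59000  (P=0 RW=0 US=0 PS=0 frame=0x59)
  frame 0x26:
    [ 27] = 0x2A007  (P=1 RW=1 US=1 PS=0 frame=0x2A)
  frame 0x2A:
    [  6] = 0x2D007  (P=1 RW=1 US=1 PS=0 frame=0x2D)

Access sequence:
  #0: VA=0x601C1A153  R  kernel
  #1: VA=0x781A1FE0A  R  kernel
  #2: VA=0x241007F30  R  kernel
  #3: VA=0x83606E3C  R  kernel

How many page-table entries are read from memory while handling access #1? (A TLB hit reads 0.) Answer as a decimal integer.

Trace:
#0 VA=0x601C1A153 (r,kernel):
  lvl0: tbl 0x12, slot 24 ⇒ 0x14007 (P1/RW1/US1/PS0)
  lvl1: tbl 0x14, slot 14 ⇒ 0x18007 (P1/RW1/US1/PS0)
  lvl2: tbl 0x18, slot 26 ⇒ 0x1A007 (P1/RW1/US1/PS0)
  ✓ 0x1A153  — 3 lookups
#1 VA=0x781A1FE0A (r,kernel):
  lvl0: tbl 0x12, slot 30 ⇒ 0x1D007 (P1/RW1/US1/PS0)
  lvl1: tbl 0x1D, slot 13 ⇒ 0x20007 (P1/RW1/US1/PS0)
  lvl2: tbl 0x20, slot 31 ⇒ 0x21007 (P1/RW1/US1/PS0)
  ✓ 0x21E0A  — 3 lookups
#2 VA=0x241007F30 (r,kernel):
  lvl0: tbl 0x12, slot 9 ⇒ 0x22007 (P1/RW1/US1/PS0)
  lvl1: tbl 0x22, slot 8 ⇒ 0x24007 (P1/RW1/US1/PS0)
  lvl2: tbl 0x24, slot 7 ⇒ 0x59000 (P0/RW0/US0/PS0)
  ⇒ fault: PAGE_NOT_PRESENT  — 3 lookups
#3 VA=0x83606E3C (r,kernel):
  lvl0: tbl 0x12, slot 2 ⇒ 0x26007 (P1/RW1/US1/PS0)
  lvl1: tbl 0x26, slot 27 ⇒ 0x2A007 (P1/RW1/US1/PS0)
  lvl2: tbl 0x2A, slot 6 ⇒ 0x2D007 (P1/RW1/US1/PS0)
  ✓ 0x2DE3C  — 3 lookups

Entries read for #1: 3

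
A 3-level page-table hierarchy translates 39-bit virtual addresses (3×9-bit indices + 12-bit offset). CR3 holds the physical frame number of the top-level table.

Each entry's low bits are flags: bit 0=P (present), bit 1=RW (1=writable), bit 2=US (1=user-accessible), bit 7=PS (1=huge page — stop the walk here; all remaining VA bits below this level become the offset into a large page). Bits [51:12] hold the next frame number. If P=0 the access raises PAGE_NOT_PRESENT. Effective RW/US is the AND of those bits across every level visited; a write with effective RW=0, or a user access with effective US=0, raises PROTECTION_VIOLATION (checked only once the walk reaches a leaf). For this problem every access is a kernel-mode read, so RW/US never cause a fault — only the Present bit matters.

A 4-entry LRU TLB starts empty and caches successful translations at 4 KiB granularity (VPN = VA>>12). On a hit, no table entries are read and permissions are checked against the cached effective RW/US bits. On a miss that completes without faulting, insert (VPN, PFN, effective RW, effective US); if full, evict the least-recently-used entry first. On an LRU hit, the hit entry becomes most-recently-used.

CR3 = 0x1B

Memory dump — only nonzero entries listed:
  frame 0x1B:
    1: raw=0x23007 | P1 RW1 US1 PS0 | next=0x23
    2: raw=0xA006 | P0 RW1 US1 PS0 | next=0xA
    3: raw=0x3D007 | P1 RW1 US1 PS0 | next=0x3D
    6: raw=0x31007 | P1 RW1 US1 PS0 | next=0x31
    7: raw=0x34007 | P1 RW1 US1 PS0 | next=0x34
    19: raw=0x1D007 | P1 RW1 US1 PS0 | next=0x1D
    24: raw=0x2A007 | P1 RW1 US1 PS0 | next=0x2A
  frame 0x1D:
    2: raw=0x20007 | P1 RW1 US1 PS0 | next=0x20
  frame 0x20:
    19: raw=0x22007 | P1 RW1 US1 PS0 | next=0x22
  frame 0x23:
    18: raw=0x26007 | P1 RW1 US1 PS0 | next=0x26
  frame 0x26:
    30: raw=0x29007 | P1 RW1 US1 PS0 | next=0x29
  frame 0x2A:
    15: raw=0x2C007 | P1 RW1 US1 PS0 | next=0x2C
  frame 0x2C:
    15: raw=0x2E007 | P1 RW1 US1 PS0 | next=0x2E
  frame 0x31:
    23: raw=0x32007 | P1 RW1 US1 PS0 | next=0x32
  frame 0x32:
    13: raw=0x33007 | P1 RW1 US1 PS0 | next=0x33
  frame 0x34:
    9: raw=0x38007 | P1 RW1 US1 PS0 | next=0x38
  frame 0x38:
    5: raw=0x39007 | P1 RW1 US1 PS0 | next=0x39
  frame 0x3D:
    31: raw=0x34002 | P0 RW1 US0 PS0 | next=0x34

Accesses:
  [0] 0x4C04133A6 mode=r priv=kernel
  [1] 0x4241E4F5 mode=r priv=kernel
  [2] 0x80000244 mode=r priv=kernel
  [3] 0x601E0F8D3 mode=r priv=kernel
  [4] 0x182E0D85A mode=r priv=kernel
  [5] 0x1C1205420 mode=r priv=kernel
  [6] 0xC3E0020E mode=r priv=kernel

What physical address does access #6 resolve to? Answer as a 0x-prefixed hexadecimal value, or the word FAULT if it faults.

Walk each access:
#0 VA=0x4C04133A6 (r,kernel):
  L0 @0x1B[19] → 0x1D007  P=1,RW=1,US=1,PS=0
  L1 @0x1D[2] → 0x20007  P=1,RW=1,US=1,PS=0
  L2 @0x20[19] → 0x22007  P=1,RW=1,US=1,PS=0
  ⇒ phys 0x223A6  [3 reads]
#1 VA=0x4241E4F5 (r,kernel):
  L0 @0x1B[1] → 0x23007  P=1,RW=1,US=1,PS=0
  L1 @0x23[18] → 0x26007  P=1,RW=1,US=1,PS=0
  L2 @0x26[30] → 0x29007  P=1,RW=1,US=1,PS=0
  ⇒ phys 0x294F5  [3 reads]
#2 VA=0x80000244 (r,kernel):
  L0 @0x1B[2] → 0xA006  P=0,RW=1,US=1,PS=0
  ⇒ fault: PAGE_NOT_PRESENT  — 1 lookups
#3 VA=0x601E0F8D3 (r,kernel):
  L0 @0x1B[24] → 0x2A007  P=1,RW=1,US=1,PS=0
  L1 @0x2A[15] → 0x2C007  P=1,RW=1,US=1,PS=0
  L2 @0x2C[15] → 0x2E007  P=1,RW=1,US=1,PS=0
  ⇒ phys 0x2E8D3  [3 reads]
#4 VA=0x182E0D85A (r,kernel):
  L0 @0x1B[6] → 0x31007  P=1,RW=1,US=1,PS=0
  L1 @0x31[23] → 0x32007  P=1,RW=1,US=1,PS=0
  L2 @0x32[13] → 0x33007  P=1,RW=1,US=1,PS=0
  ⇒ phys 0x3385A  [3 reads]
#5 VA=0x1C1205420 (r,kernel):
  L0 @0x1B[7] → 0x34007  P=1,RW=1,US=1,PS=0
  L1 @0x34[9] → 0x38007  P=1,RW=1,US=1,PS=0
  L2 @0x38[5] → 0x39007  P=1,RW=1,US=1,PS=0
  ⇒ phys 0x39420  [3 reads]
#6 VA=0xC3E0020E (r,kernel):
  L0 @0x1B[3] → 0x3D007  P=1,RW=1,US=1,PS=0
  L1 @0x3D[31] → 0x34002  P=0,RW=1,US=0,PS=0
  ⇒ fault: PAGE_NOT_PRESENT  — 2 lookups

Access #6 PA: FAULT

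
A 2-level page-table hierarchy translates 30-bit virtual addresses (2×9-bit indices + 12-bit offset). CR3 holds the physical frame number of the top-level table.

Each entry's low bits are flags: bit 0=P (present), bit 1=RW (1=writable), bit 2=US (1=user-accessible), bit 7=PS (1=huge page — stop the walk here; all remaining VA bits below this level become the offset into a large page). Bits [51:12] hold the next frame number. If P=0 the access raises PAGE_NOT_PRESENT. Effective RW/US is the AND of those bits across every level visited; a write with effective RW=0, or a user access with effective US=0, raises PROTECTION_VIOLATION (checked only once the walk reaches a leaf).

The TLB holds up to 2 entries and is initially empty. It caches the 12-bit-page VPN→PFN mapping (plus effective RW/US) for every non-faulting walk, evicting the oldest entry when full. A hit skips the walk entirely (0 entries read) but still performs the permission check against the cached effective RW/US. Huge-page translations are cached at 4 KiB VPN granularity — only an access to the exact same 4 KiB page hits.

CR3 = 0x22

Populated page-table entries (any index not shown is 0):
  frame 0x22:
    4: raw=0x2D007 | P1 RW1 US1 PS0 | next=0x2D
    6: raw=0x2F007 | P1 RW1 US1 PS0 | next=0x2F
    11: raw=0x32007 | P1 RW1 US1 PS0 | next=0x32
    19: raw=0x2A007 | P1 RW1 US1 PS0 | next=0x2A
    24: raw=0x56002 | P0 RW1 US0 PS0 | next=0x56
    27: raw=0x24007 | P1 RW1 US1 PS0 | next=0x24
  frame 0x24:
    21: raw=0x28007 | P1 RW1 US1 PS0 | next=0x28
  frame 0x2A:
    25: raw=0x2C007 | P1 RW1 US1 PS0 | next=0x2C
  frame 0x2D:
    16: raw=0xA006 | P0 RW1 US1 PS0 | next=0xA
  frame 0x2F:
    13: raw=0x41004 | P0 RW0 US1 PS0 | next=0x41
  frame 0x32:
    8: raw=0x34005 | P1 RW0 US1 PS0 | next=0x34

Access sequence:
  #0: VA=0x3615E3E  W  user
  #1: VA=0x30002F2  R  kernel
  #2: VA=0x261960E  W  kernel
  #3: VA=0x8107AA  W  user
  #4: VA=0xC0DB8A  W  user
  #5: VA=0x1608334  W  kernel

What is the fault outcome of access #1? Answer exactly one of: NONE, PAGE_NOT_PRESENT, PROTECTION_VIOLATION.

Trace:
#0 VA=0x3615E3E (w,user):
  L0: frame=0x22 idx=27 entry=0x24007 [P=1 RW=1 US=1 PS=0]
  L1: frame=0x24 idx=21 entry=0x28007 [P=1 RW=1 US=1 PS=0]
  ✓ 0x28E3E  — 2 lookups
#1 VA=0x30002F2 (r,kernel):
  L0: frame=0x22 idx=24 entry=0x56002 [P=0 RW=1 US=0 PS=0]
  ⇒ fault: PAGE_NOT_PRESENT  — 1 lookups
#2 VA=0x261960E (w,kernel):
  L0: frame=0x22 idx=19 entry=0x2A007 [P=1 RW=1 US=1 PS=0]
  L1: frame=0x2A idx=25 entry=0x2C007 [P=1 RW=1 US=1 PS=0]
  ✓ 0x2C60E  — 2 lookups
#3 VA=0x8107AA (w,user):
  L0: frame=0x22 idx=4 entry=0x2D007 [P=1 RW=1 US=1 PS=0]
  L1: frame=0x2D idx=16 entry=0xA006 [P=0 RW=1 US=1 PS=0]
  ⇒ fault: PAGE_NOT_PRESENT  — 2 lookups
#4 VA=0xC0DB8A (w,user):
  L0: frame=0x22 idx=6 entry=0x2F007 [P=1 RW=1 US=1 PS=0]
  L1: frame=0x2F idx=13 entry=0x41004 [P=0 RW=0 US=1 PS=0]
  ⇒ fault: PAGE_NOT_PRESENT  — 2 lookups
#5 VA=0x1608334 (w,kernel):
  L0: frame=0x22 idx=11 entry=0x32007 [P=1 RW=1 US=1 PS=0]
  L1: frame=0x32 idx=8 entry=0x34005 [P=1 RW=0 US=1 PS=0]
  ⇒ fault: PROTECTION_VIOLATION  — 2 lookups

Access #1 fault: PAGE_NOT_PRESENT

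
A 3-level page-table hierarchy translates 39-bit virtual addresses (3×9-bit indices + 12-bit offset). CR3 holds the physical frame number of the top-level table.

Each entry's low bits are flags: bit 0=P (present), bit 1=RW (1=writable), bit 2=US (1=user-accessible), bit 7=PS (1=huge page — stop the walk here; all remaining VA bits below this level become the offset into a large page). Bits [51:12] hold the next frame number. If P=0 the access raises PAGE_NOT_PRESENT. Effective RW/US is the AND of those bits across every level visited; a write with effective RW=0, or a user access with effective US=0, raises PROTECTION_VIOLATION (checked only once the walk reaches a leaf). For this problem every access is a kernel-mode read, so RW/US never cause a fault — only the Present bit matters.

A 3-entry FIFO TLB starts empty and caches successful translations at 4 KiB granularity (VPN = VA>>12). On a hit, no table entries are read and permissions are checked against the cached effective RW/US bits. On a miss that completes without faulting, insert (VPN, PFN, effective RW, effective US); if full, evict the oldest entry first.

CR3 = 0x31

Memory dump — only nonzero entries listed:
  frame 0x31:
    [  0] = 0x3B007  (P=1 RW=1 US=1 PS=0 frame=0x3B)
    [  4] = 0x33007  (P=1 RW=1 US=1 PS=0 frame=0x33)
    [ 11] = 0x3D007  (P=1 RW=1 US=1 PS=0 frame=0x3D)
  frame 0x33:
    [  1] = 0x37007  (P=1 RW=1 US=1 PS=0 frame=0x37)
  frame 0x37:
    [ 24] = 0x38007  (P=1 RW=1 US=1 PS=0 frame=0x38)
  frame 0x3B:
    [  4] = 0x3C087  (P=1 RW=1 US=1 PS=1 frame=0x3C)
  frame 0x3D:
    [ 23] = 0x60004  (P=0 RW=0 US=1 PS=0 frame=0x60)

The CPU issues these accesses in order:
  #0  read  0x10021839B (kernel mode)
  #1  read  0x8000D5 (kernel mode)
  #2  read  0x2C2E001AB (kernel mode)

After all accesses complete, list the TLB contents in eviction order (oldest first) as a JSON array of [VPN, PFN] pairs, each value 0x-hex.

Per-access translation:
#0 VA=0x10021839B (r,kernel):
  L0 @0x31[4] → 0x33007  P=1,RW=1,US=1,PS=0
  L1 @0x33[1] → 0x37007  P=1,RW=1,US=1,PS=0
  L2 @0x37[24] → 0x38007  P=1,RW=1,US=1,PS=0
  ⇒ phys 0x3839B  [3 reads]
#1 VA=0x8000D5 (r,kernel):
  L0 @0x31[0] → 0x3B007  P=1,RW=1,US=1,PS=0
  L1 @0x3B[4] → 0x3C087  P=1,RW=1,US=1,PS=1
  ⇒ phys 0x3C0D5 (huge @L1)  [2 reads]
#2 VA=0x2C2E001AB (r,kernel):
  L0 @0x31[11] → 0x3D007  P=1,RW=1,US=1,PS=0
  L1 @0x3D[23] → 0x60004  P=0,RW=0,US=1,PS=0
  → PAGE_NOT_PRESENT  (2 entries read)

TLB: [["0x100218", "0x38"], ["0x800", "0x3C"]]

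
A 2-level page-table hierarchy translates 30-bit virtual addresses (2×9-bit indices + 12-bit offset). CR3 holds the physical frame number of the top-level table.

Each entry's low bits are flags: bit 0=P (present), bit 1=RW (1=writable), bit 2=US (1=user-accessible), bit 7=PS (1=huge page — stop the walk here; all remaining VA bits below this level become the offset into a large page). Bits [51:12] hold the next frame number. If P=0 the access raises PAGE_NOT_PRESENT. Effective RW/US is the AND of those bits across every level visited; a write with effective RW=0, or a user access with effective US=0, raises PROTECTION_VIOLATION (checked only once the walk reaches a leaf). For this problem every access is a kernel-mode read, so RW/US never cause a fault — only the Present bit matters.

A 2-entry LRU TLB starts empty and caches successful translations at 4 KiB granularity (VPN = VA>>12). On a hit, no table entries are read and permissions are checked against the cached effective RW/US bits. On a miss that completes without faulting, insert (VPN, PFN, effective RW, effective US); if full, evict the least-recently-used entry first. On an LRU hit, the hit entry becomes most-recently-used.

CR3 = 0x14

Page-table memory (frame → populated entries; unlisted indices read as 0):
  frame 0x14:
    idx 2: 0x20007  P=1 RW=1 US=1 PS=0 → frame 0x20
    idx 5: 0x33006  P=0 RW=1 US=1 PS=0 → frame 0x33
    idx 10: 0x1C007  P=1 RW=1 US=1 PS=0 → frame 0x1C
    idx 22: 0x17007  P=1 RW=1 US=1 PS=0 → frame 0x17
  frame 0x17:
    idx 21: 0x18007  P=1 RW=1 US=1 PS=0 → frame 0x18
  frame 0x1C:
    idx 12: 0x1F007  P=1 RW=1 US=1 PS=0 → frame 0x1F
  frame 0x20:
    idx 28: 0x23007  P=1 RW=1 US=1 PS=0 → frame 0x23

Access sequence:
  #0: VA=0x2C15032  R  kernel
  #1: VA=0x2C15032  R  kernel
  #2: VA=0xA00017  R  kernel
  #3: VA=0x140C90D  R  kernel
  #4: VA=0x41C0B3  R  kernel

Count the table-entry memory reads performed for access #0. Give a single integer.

Trace:
#0 VA=0x2C15032 (r,kernel):
  L0: frame=0x14 idx=22 entry=0x17007 [P=1 RW=1 US=1 PS=0]
  L1: frame=0x17 idx=21 entry=0x18007 [P=1 RW=1 US=1 PS=0]
  → PA=0x18032  (2 entries read)
#1 VA=0x2C15032 (r,kernel):
  TLB hit vpn=0x2C15 → PA=0x18032
#2 VA=0xA00017 (r,kernel):
  L0: frame=0x14 idx=5 entry=0x33006 [P=0 RW=1 US=1 PS=0]
  ⇒ fault: PAGE_NOT_PRESENT  — 1 lookups
#3 VA=0x140C90D (r,kernel):
  L0: frame=0x14 idx=10 entry=0x1C007 [P=1 RW=1 US=1 PS=0]
  L1: frame=0x1C idx=12 entry=0x1F007 [P=1 RW=1 US=1 PS=0]
  → PA=0x1F90D  (2 entries read)
#4 VA=0x41C0B3 (r,kernel):
  L0: frame=0x14 idx=2 entry=0x20007 [P=1 RW=1 US=1 PS=0]
  L1: frame=0x20 idx=28 entry=0x23007 [P=1 RW=1 US=1 PS=0]
  → PA=0x230B3  (2 entries read)

Entries read for #0: 2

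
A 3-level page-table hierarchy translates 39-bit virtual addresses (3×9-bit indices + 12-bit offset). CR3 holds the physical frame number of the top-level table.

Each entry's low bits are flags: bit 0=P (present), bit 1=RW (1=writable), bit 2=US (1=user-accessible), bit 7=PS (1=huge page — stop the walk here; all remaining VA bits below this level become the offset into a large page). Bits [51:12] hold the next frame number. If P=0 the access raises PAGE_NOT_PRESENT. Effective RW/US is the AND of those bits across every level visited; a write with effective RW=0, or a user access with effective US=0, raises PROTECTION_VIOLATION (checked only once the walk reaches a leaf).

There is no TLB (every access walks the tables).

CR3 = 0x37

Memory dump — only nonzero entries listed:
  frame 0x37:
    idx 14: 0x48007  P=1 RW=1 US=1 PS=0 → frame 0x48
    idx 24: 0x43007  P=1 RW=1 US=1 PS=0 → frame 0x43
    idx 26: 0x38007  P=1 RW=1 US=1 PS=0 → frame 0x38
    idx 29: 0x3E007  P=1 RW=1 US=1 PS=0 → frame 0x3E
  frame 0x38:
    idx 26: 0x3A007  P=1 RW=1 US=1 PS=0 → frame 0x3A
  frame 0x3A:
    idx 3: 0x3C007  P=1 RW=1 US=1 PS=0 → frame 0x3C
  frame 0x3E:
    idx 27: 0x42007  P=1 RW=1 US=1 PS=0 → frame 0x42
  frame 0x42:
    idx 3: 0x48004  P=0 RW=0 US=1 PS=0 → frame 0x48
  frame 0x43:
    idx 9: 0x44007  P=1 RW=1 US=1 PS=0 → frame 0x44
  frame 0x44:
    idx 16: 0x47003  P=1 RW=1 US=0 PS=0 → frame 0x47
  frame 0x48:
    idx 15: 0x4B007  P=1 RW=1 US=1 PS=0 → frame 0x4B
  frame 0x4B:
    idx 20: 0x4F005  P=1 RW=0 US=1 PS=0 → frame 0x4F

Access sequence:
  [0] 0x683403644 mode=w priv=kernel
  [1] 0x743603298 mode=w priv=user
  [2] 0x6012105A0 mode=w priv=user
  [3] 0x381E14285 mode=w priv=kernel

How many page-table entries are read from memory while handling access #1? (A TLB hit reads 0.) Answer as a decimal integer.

Walk each access:
#0 VA=0x683403644 (w,kernel):
  L0 @0x37[26] → 0x38007  P=1,RW=1,US=1,PS=0
  L1 @0x38[26] → 0x3A007  P=1,RW=1,US=1,PS=0
  L2 @0x3A[3] → 0x3C007  P=1,RW=1,US=1,PS=0
  ⇒ phys 0x3C644  [3 reads]
#1 VA=0x743603298 (w,user):
  L0 @0x37[29] → 0x3E007  P=1,RW=1,US=1,PS=0
  L1 @0x3E[27] → 0x42007  P=1,RW=1,US=1,PS=0
  L2 @0x42[3] → 0x48004  P=0,RW=0,US=1,PS=0
  → PAGE_NOT_PRESENT  (3 entries read)
#2 VA=0x6012105A0 (w,user):
  L0 @0x37[24] → 0x43007  P=1,RW=1,US=1,PS=0
  L1 @0x43[9] → 0x44007  P=1,RW=1,US=1,PS=0
  L2 @0x44[16] → 0x47003  P=1,RW=1,US=0,PS=0
  → PROTECTION_VIOLATION  (3 entries read)
#3 VA=0x381E14285 (w,kernel):
  L0 @0x37[14] → 0x48007  P=1,RW=1,US=1,PS=0
  L1 @0x48[15] → 0x4B007  P=1,RW=1,US=1,PS=0
  L2 @0x4B[20] → 0x4F005  P=1,RW=0,US=1,PS=0
  → PROTECTION_VIOLATION  (3 entries read)

Entries read for #1: 3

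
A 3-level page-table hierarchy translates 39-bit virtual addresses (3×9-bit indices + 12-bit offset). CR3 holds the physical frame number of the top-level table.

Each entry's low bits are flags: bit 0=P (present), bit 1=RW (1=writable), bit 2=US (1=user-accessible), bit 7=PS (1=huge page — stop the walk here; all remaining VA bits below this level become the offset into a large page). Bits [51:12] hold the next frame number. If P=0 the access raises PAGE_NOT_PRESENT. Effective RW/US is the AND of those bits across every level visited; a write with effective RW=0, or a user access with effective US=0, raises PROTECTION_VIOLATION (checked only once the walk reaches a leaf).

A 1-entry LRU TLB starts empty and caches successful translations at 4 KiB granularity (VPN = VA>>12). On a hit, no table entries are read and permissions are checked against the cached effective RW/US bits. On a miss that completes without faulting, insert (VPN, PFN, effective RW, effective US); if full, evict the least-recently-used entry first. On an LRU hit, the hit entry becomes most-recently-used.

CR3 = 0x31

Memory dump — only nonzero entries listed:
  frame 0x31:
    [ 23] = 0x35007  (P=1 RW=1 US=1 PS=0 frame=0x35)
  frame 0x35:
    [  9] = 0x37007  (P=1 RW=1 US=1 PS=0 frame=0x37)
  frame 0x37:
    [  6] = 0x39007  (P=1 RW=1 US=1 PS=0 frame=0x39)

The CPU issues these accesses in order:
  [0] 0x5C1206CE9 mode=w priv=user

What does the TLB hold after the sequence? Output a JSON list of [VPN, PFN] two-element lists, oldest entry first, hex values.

Walk each access:
#0 VA=0x5C1206CE9 (w,user):
  [0] read 0x31 idx=23: raw=0x35007 flags P=1 W=1 U=1 S=0
  [1] read 0x35 idx=9: raw=0x37007 flags P=1 W=1 U=1 S=0
  [2] read 0x37 idx=6: raw=0x39007 flags P=1 W=1 U=1 S=0
  ⇒ phys 0x39CE9  [3 reads]

TLB: [["0x5C1206", "0x39"]]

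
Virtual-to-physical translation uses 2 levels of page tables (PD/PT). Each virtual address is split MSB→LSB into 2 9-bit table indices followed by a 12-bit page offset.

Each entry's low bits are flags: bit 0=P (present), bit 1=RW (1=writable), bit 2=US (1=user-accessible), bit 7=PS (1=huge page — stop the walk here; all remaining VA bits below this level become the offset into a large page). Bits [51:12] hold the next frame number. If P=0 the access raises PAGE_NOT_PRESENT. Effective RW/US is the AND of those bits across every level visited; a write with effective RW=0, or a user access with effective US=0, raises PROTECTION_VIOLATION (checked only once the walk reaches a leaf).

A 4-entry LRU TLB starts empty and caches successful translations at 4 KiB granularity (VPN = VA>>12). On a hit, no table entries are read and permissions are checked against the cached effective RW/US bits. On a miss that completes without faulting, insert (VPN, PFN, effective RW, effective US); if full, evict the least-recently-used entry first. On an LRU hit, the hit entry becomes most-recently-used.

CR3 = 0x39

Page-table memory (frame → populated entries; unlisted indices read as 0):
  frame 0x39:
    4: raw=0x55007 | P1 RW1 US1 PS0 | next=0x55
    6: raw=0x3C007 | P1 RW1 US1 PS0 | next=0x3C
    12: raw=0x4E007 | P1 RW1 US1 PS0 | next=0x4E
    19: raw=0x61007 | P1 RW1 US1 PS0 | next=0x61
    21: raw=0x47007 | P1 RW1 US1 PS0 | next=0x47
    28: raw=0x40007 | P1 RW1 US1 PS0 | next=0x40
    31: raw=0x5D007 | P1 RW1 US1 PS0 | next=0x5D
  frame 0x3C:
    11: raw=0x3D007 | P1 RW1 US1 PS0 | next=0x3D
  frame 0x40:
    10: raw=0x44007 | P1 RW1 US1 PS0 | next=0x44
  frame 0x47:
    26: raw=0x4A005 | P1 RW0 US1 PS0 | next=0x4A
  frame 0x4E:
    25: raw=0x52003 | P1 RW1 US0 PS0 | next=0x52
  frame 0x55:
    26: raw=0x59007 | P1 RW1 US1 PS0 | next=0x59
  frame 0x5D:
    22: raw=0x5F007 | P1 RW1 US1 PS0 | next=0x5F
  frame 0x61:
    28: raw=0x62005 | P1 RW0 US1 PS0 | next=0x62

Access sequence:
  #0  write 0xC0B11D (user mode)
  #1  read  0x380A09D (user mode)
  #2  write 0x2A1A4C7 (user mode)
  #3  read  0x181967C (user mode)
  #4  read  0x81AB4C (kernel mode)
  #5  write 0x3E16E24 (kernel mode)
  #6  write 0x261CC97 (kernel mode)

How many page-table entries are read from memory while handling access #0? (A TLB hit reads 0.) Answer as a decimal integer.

Trace:
#0 VA=0xC0B11D (w,user):
  L0: frame=0x39 idx=6 entry=0x3C007 [P=1 RW=1 US=1 PS=0]
  L1: frame=0x3C idx=11 entry=0x3D007 [P=1 RW=1 US=1 PS=0]
  ⇒ phys 0x3D11D  [2 reads]
#1 VA=0x380A09D (r,user):
  L0: frame=0x39 idx=28 entry=0x40007 [P=1 RW=1 US=1 PS=0]
  L1: frame=0x40 idx=10 entry=0x44007 [P=1 RW=1 US=1 PS=0]
  ⇒ phys 0x4409D  [2 reads]
#2 VA=0x2A1A4C7 (w,user):
  L0: frame=0x39 idx=21 entry=0x47007 [P=1 RW=1 US=1 PS=0]
  L1: frame=0x47 idx=26 entry=0x4A005 [P=1 RW=0 US=1 PS=0]
  → PROTECTION_VIOLATION  (2 entries read)
#3 VA=0x181967C (r,user):
  L0: frame=0x39 idx=12 entry=0x4E007 [P=1 RW=1 US=1 PS=0]
  L1: frame=0x4E idx=25 entry=0x52003 [P=1 RW=1 US=0 PS=0]
  → PROTECTION_VIOLATION  (2 entries read)
#4 VA=0x81AB4C (r,kernel):
  L0: frame=0x39 idx=4 entry=0x55007 [P=1 RW=1 US=1 PS=0]
  L1: frame=0x55 idx=26 entry=0x59007 [P=1 RW=1 US=1 PS=0]
  ⇒ phys 0x59B4C  [2 reads]
#5 VA=0x3E16E24 (w,kernel):
  L0: frame=0x39 idx=31 entry=0x5D007 [P=1 RW=1 US=1 PS=0]
  L1: frame=0x5D idx=22 entry=0x5F007 [P=1 RW=1 US=1 PS=0]
  ⇒ phys 0x5FE24  [2 reads]
#6 VA=0x261CC97 (w,kernel):
  L0: frame=0x39 idx=19 entry=0x61007 [P=1 RW=1 US=1 PS=0]
  L1: frame=0x61 idx=28 entry=0x62005 [P=1 RW=0 US=1 PS=0]
  → PROTECTION_VIOLATION  (2 entries read)

Entries read for #0: 2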